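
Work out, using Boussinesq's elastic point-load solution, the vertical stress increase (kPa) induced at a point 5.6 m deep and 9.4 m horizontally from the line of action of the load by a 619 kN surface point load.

Boussinesq vertical stress below a point load on an elastic half-space:
Δσ_z = 3P/(2πz²) · [1 + (r/z)²]^(−5/2)
r/z = 9.4/5.6 = 1.6786; [1+(r/z)²]^(−5/2) = 0.035117.
Δσ_z = 3×619/(2π×5.6²) × 0.035117 = 9.4244 × 0.035117 = 0.331 kPa

Δσ_z ≈ 0.331 kPa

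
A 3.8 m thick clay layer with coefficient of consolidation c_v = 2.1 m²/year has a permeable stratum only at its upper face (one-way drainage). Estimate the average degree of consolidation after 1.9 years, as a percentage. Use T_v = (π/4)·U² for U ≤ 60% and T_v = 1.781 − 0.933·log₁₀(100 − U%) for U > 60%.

Drainage path length: H_d = H = 3.8 m (single drainage).
T_v = c_v·t/H_d² = 2.1×1.9/3.8² = 0.27632.
T_v = 0.27632 corresponds to the U ≤ 60% branch:
U = √(4T_v/π) = 0.5931

U ≈ 59.3 %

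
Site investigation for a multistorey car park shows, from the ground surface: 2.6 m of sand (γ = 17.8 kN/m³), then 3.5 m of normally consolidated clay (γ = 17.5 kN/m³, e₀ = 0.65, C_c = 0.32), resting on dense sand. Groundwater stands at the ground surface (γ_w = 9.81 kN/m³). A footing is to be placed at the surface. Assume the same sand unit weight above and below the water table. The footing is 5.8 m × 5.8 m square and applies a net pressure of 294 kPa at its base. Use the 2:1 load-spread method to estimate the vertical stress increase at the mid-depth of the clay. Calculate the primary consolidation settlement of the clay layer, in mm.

Mid-depth of clay below the ground surface: z = 2.6 + 3.5/2 = 4.35 m.
Total vertical stress at mid-clay: σ_v = 17.8×2.6 + 17.5×1.75 = 76.905 kPa.
Pore pressure: u = 9.81×(4.35 − 0) = 42.673 kPa.
Initial effective stress: σ'_0 = σ_v − u = 76.905 − 42.673 = 34.232 kPa.
Stress increase at mid-clay by the 2:1 spreading method:
Δσ = qBL/((B+z)(L+z)) = 294×5.8×5.8/((5.8+4.35)(5.8+4.35)) = 96 kPa
Final effective stress: σ'_f = σ'_0 + Δσ = 34.232 + 96 = 130.23 kPa.
Normally consolidated clay, so the full stress increment lies on the virgin compression line:
S_c = C_c·H/(1+e₀)·log₁₀(σ'_f/σ'_0) = 0.32×3.5/(1+0.65)×log₁₀(130.23/34.232)
    = 0.67879 × 0.58028 = 0.3939 m

S_c ≈ 394 mm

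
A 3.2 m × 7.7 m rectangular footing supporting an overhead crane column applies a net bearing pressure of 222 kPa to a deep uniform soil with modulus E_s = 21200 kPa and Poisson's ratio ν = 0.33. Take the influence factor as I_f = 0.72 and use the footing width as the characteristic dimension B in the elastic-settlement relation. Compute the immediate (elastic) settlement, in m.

S_e ≈ 0.0215 m

Immediate (elastic) settlement: S_e = q·B·(1−ν²)/E_s · I_f.
S_e = 222 × 3.2 × (1 − 0.33²) / 21200 × 0.72
    = 222 × 3.2 × 0.8911 / 21200 × 0.72
    = 0.0215 m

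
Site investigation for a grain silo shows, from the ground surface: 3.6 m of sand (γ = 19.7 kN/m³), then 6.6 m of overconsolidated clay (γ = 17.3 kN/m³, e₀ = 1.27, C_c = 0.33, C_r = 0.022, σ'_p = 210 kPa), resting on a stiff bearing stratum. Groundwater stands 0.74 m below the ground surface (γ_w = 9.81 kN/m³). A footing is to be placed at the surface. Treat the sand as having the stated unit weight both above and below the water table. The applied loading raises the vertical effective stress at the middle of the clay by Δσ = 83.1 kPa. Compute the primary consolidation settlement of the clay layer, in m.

S_c ≈ 0.0223 m

Mid-depth of clay below the ground surface: z = 3.6 + 6.6/2 = 6.9 m.
Total vertical stress at mid-clay: σ_v = 19.7×3.6 + 17.3×3.3 = 128.01 kPa.
Pore pressure: u = 9.81×(6.9 − 0.74) = 60.43 kPa.
Initial effective stress: σ'_0 = σ_v − u = 128.01 − 60.43 = 67.58 kPa.
Final effective stress: σ'_f = 67.58 + 83.1 = 150.68 kPa.
σ'_f = 150.68 ≤ σ'_p = 210 kPa, so the clay remains overconsolidated and only the recompression index applies:
S_c = C_r·H/(1+e₀)·log₁₀(σ'_f/σ'_0) = 0.022×6.6/2.27×log₁₀(150.68/67.58)
    = 0.063965 × 0.34824 = 0.02228 m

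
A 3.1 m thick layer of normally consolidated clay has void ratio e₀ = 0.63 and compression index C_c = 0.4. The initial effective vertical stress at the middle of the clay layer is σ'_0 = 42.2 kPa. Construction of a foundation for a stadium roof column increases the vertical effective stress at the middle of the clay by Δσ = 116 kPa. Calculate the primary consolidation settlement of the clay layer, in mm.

Final effective stress: σ'_f = σ'_0 + Δσ = 42.2 + 116 = 158.2 kPa.
Normally consolidated clay, so the full stress increment lies on the virgin compression line:
S_c = C_c·H/(1+e₀)·log₁₀(σ'_f/σ'_0) = 0.4×3.1/(1+0.63)×log₁₀(158.2/42.2)
    = 0.76074 × 0.57389 = 0.4366 m

S_c ≈ 437 mm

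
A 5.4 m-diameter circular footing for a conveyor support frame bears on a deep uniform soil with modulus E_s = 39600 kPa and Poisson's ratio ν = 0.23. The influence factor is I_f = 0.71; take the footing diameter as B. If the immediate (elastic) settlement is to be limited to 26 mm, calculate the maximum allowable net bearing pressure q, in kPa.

q ≈ 284 kPa

S_e = q·B·(1−ν²)/E_s · I_f  ⇒  q = S_e·E_s / (B·(1−ν²)·I_f).
q = 0.026 × 39600 / (5.4 × 0.9471 × 0.71) = 283.5 kPa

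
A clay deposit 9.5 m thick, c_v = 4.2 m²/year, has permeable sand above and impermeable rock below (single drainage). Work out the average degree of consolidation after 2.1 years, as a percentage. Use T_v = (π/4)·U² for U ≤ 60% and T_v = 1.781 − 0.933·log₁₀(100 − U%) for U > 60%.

U ≈ 35.3 %

Drainage path length: H_d = H = 9.5 m (single drainage).
T_v = c_v·t/H_d² = 4.2×2.1/9.5² = 0.097729.
T_v = 0.097729 corresponds to the U ≤ 60% branch:
U = √(4T_v/π) = 0.3527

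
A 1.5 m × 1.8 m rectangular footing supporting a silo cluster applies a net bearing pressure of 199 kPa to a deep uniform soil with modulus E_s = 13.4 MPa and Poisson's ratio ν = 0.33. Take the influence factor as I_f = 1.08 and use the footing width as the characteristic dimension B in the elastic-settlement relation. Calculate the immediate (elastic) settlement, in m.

S_e ≈ 0.0214 m

Immediate (elastic) settlement: S_e = q·B·(1−ν²)/E_s · I_f.
E_s = 13.4 MPa = 13400 kPa.
S_e = 199 × 1.5 × (1 − 0.33²) / 13400 × 1.08
    = 199 × 1.5 × 0.8911 / 13400 × 1.08
    = 0.02144 m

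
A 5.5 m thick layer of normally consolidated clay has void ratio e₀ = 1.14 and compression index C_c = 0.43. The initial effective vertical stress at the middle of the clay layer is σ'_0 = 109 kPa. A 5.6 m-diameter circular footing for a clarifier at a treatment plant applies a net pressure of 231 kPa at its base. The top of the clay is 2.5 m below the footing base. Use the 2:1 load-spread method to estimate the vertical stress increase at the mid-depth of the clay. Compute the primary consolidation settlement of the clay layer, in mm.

Mid-depth of clay below the footing base: z = 2.5 + 5.5/2 = 5.25 m.
Stress increase at mid-clay by the 2:1 spreading method:
Δσ ≈ qD²/(D+z)² = 231×5.6²/(5.6+5.25)² = 61.536 kPa
Final effective stress: σ'_f = σ'_0 + Δσ = 109 + 61.536 = 170.54 kPa.
Normally consolidated clay, so the full stress increment lies on the virgin compression line:
S_c = C_c·H/(1+e₀)·log₁₀(σ'_f/σ'_0) = 0.43×5.5/(1+1.14)×log₁₀(170.54/109)
    = 1.1051 × 0.1944 = 0.2148 m

S_c ≈ 215 mm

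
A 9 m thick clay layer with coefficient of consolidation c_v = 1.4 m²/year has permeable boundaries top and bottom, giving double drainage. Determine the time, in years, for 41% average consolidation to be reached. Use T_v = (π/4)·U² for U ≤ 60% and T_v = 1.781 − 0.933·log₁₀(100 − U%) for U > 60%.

Drainage path length: H_d = H/2 = 4.5 m (double drainage).
U ≤ 60%: T_v = (π/4)·U² = (π/4)×0.41² = 0.13203.
t = T_v·H_d²/c_v = 0.13203×4.5²/1.4 = 1.91 years.

t ≈ 1.91 years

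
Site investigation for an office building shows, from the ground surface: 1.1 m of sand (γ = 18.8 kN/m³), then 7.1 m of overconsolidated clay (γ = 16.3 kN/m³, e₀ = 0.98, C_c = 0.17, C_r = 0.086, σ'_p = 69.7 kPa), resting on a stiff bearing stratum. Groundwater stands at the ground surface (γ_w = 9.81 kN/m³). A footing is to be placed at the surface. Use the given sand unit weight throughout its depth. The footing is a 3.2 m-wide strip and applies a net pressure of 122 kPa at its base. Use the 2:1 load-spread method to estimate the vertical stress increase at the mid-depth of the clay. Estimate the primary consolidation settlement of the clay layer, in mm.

S_c ≈ 146 mm

Mid-depth of clay below the ground surface: z = 1.1 + 7.1/2 = 4.65 m.
Total vertical stress at mid-clay: σ_v = 18.8×1.1 + 16.3×3.55 = 78.545 kPa.
Pore pressure: u = 9.81×(4.65 − 0) = 45.617 kPa.
Initial effective stress: σ'_0 = σ_v − u = 78.545 − 45.617 = 32.928 kPa.
Stress increase at mid-clay by the 2:1 spreading method:
Δσ = qB/(B+z) = 122×3.2/(3.2+4.65) = 49.732 kPa
Final effective stress: σ'_f = 32.928 + 49.732 = 82.66 kPa.
σ'_f = 82.66 > σ'_p = 69.7 kPa, so the stress path crosses the preconsolidation pressure — recompression up to σ'_p, then virgin compression beyond:
S_c = H/(1+e₀)·[C_r·log₁₀(σ'_p/σ'_0) + C_c·log₁₀(σ'_f/σ'_p)]
    = 7.1/1.98 × [0.086×log₁₀(69.7/32.928) + 0.17×log₁₀(82.66/69.7)]
    = 3.5859 × [0.028007 + 0.012591] = 0.1456 m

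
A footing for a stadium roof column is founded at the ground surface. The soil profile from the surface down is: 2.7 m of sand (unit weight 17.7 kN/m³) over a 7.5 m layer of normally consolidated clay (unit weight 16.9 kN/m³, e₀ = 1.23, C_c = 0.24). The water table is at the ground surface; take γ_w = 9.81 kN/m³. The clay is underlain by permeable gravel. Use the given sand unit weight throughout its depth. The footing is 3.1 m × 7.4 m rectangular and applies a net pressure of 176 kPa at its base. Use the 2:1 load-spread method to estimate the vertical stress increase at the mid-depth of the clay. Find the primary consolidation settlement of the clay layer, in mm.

Mid-depth of clay below the ground surface: z = 2.7 + 7.5/2 = 6.45 m.
Total vertical stress at mid-clay: σ_v = 17.7×2.7 + 16.9×3.75 = 111.16 kPa.
Pore pressure: u = 9.81×(6.45 − 0) = 63.275 kPa.
Initial effective stress: σ'_0 = σ_v − u = 111.16 − 63.275 = 47.885 kPa.
Stress increase at mid-clay by the 2:1 spreading method:
Δσ = qBL/((B+z)(L+z)) = 176×3.1×7.4/((3.1+6.45)(7.4+6.45)) = 30.525 kPa
Final effective stress: σ'_f = σ'_0 + Δσ = 47.885 + 30.525 = 78.41 kPa.
Normally consolidated clay, so the full stress increment lies on the virgin compression line:
S_c = C_c·H/(1+e₀)·log₁₀(σ'_f/σ'_0) = 0.24×7.5/(1+1.23)×log₁₀(78.41/47.885)
    = 0.80717 × 0.21417 = 0.1729 m

S_c ≈ 173 mm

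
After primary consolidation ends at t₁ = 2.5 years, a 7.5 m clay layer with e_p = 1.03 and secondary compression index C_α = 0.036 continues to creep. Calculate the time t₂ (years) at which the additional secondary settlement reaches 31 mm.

S_s = C_α·H/(1+e_p)·log₁₀(t₂/t₁) ⇒ log₁₀(t₂/t₁) = S_s·(1+e_p)/(C_α·H).
log₁₀(t₂/t₁) = 0.031 × (1+1.03) / (0.036×7.5) = 0.2331
t₂ = t₁ × 10^0.2331 = 2.5 × 1.71 = 4.276 years

t₂ ≈ 4.28 years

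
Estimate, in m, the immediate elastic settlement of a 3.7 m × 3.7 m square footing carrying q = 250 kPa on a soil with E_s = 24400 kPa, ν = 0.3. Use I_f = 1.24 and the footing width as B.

Immediate (elastic) settlement: S_e = q·B·(1−ν²)/E_s · I_f.
S_e = 250 × 3.7 × (1 − 0.3²) / 24400 × 1.24
    = 250 × 3.7 × 0.91 / 24400 × 1.24
    = 0.04278 m

S_e ≈ 0.0428 m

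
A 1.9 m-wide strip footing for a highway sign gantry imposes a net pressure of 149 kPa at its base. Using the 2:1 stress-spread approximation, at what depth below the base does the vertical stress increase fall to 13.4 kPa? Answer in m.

2:1 spreading — at depth z the loaded area has grown by z in each plan dimension:
qB/(B+z) = Δσ_z ⇒ z = qB/Δσ_z − B = 149×1.9/13.4 − 1.9 = 19.23 m

z ≈ 19.2 m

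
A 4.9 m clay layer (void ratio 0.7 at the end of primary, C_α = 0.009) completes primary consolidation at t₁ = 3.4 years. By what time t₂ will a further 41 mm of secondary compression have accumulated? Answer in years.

S_s = C_α·H/(1+e_p)·log₁₀(t₂/t₁) ⇒ log₁₀(t₂/t₁) = S_s·(1+e_p)/(C_α·H).
log₁₀(t₂/t₁) = 0.041 × (1+0.7) / (0.009×4.9) = 1.58
t₂ = t₁ × 10^1.58 = 3.4 × 38.06 = 129.4 years

t₂ ≈ 129 years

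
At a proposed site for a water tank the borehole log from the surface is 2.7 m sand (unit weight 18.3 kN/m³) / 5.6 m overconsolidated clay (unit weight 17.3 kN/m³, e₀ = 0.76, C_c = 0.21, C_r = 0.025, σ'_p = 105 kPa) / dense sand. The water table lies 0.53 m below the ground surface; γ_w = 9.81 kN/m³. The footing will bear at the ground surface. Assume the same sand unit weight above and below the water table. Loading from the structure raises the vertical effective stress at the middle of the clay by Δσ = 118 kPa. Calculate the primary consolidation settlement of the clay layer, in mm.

Mid-depth of clay below the ground surface: z = 2.7 + 5.6/2 = 5.5 m.
Total vertical stress at mid-clay: σ_v = 18.3×2.7 + 17.3×2.8 = 97.85 kPa.
Pore pressure: u = 9.81×(5.5 − 0.53) = 48.756 kPa.
Initial effective stress: σ'_0 = σ_v − u = 97.85 − 48.756 = 49.094 kPa.
Final effective stress: σ'_f = 49.094 + 118 = 167.09 kPa.
σ'_f = 167.09 > σ'_p = 105 kPa, so the stress path crosses the preconsolidation pressure — recompression up to σ'_p, then virgin compression beyond:
S_c = H/(1+e₀)·[C_r·log₁₀(σ'_p/σ'_0) + C_c·log₁₀(σ'_f/σ'_p)]
    = 5.6/1.76 × [0.025×log₁₀(105/49.094) + 0.21×log₁₀(167.09/105)]
    = 3.1818 × [0.008254 + 0.04237] = 0.1611 m

S_c ≈ 161 mm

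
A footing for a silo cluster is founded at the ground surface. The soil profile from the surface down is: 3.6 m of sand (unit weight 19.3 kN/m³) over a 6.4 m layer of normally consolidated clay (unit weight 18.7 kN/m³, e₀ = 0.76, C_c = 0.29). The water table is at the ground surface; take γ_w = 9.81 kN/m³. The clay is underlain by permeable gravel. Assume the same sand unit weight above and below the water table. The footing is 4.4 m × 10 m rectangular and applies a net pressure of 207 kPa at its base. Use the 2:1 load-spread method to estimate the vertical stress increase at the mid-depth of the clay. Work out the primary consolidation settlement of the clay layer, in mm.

S_c ≈ 262 mm

Mid-depth of clay below the ground surface: z = 3.6 + 6.4/2 = 6.8 m.
Total vertical stress at mid-clay: σ_v = 19.3×3.6 + 18.7×3.2 = 129.32 kPa.
Pore pressure: u = 9.81×(6.8 − 0) = 66.708 kPa.
Initial effective stress: σ'_0 = σ_v − u = 129.32 − 66.708 = 62.612 kPa.
Stress increase at mid-clay by the 2:1 spreading method:
Δσ = qBL/((B+z)(L+z)) = 207×4.4×10/((4.4+6.8)(10+6.8)) = 48.406 kPa
Final effective stress: σ'_f = σ'_0 + Δσ = 62.612 + 48.406 = 111.02 kPa.
Normally consolidated clay, so the full stress increment lies on the virgin compression line:
S_c = C_c·H/(1+e₀)·log₁₀(σ'_f/σ'_0) = 0.29×6.4/(1+0.76)×log₁₀(111.02/62.612)
    = 1.0545 × 0.24874 = 0.2623 m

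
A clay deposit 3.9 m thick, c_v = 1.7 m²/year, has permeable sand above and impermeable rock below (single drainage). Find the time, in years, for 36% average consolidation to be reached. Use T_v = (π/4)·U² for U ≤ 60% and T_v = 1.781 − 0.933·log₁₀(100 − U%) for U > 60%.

Drainage path length: H_d = H = 3.9 m (single drainage).
U ≤ 60%: T_v = (π/4)·U² = (π/4)×0.36² = 0.10179.
t = T_v·H_d²/c_v = 0.10179×3.9²/1.7 = 0.9107 years.

t ≈ 0.911 years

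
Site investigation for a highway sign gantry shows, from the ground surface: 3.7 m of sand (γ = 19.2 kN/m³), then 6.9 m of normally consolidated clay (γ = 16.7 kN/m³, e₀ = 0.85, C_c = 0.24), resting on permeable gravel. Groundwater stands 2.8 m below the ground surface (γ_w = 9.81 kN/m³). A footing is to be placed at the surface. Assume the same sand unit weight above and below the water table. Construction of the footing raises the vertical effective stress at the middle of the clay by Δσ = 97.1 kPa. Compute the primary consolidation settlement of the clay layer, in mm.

S_c ≈ 294 mm

Mid-depth of clay below the ground surface: z = 3.7 + 6.9/2 = 7.15 m.
Total vertical stress at mid-clay: σ_v = 19.2×3.7 + 16.7×3.45 = 128.66 kPa.
Pore pressure: u = 9.81×(7.15 − 2.8) = 42.673 kPa.
Initial effective stress: σ'_0 = σ_v − u = 128.66 − 42.673 = 85.987 kPa.
Final effective stress: σ'_f = σ'_0 + Δσ = 85.987 + 97.1 = 183.09 kPa.
Normally consolidated clay, so the full stress increment lies on the virgin compression line:
S_c = C_c·H/(1+e₀)·log₁₀(σ'_f/σ'_0) = 0.24×6.9/(1+0.85)×log₁₀(183.09/85.987)
    = 0.89514 × 0.32823 = 0.2938 m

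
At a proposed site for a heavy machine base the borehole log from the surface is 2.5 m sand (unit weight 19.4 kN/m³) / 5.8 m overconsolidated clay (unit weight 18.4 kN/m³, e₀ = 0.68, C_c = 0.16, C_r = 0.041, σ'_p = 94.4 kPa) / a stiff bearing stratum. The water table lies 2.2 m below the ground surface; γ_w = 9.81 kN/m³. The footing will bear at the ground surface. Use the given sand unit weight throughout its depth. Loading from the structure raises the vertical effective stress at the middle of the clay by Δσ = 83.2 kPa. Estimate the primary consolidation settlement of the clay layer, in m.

Mid-depth of clay below the ground surface: z = 2.5 + 5.8/2 = 5.4 m.
Total vertical stress at mid-clay: σ_v = 19.4×2.5 + 18.4×2.9 = 101.86 kPa.
Pore pressure: u = 9.81×(5.4 − 2.2) = 31.392 kPa.
Initial effective stress: σ'_0 = σ_v − u = 101.86 − 31.392 = 70.468 kPa.
Final effective stress: σ'_f = 70.468 + 83.2 = 153.67 kPa.
σ'_f = 153.67 > σ'_p = 94.4 kPa, so the stress path crosses the preconsolidation pressure — recompression up to σ'_p, then virgin compression beyond:
S_c = H/(1+e₀)·[C_r·log₁₀(σ'_p/σ'_0) + C_c·log₁₀(σ'_f/σ'_p)]
    = 5.8/1.68 × [0.041×log₁₀(94.4/70.468) + 0.16×log₁₀(153.67/94.4)]
    = 3.4524 × [0.0052062 + 0.033859] = 0.1349 m

S_c ≈ 0.135 m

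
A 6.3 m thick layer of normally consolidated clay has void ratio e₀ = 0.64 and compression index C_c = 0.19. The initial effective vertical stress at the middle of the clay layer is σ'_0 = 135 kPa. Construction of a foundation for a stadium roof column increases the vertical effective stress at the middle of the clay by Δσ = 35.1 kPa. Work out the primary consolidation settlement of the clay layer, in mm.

Final effective stress: σ'_f = σ'_0 + Δσ = 135 + 35.1 = 170.1 kPa.
Normally consolidated clay, so the full stress increment lies on the virgin compression line:
S_c = C_c·H/(1+e₀)·log₁₀(σ'_f/σ'_0) = 0.19×6.3/(1+0.64)×log₁₀(170.1/135)
    = 0.72988 × 0.10037 = 0.07326 m

S_c ≈ 73.3 mm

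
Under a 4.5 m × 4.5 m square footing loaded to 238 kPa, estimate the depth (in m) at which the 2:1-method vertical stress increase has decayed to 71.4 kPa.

z ≈ 3.72 m

2:1 spreading — at depth z the loaded area has grown by z in each plan dimension:
qB²/(B+z)² = Δσ_z ⇒ z = B(√(q/Δσ_z) − 1) = 4.5×(√(238/71.4) − 1) = 3.716 m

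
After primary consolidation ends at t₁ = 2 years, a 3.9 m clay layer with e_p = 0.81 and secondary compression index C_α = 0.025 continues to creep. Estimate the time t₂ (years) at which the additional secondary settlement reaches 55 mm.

S_s = C_α·H/(1+e_p)·log₁₀(t₂/t₁) ⇒ log₁₀(t₂/t₁) = S_s·(1+e_p)/(C_α·H).
log₁₀(t₂/t₁) = 0.055 × (1+0.81) / (0.025×3.9) = 1.021
t₂ = t₁ × 10^1.021 = 2 × 10.5 = 20.99 years

t₂ ≈ 21 years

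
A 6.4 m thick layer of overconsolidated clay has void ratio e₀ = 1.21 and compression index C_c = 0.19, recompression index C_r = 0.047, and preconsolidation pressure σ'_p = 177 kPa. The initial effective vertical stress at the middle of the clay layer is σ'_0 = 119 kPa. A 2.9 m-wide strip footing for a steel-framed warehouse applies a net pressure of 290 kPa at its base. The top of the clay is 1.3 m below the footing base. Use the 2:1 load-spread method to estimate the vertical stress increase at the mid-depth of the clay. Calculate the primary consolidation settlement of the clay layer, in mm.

Mid-depth of clay below the footing base: z = 1.3 + 6.4/2 = 4.5 m.
Stress increase at mid-clay by the 2:1 spreading method:
Δσ = qB/(B+z) = 290×2.9/(2.9+4.5) = 113.65 kPa
Final effective stress: σ'_f = 119 + 113.65 = 232.65 kPa.
σ'_f = 232.65 > σ'_p = 177 kPa, so the stress path crosses the preconsolidation pressure — recompression up to σ'_p, then virgin compression beyond:
S_c = H/(1+e₀)·[C_r·log₁₀(σ'_p/σ'_0) + C_c·log₁₀(σ'_f/σ'_p)]
    = 6.4/2.21 × [0.047×log₁₀(177/119) + 0.19×log₁₀(232.65/177)]
    = 2.8959 × [0.008104 + 0.022559] = 0.0888 m

S_c ≈ 88.8 mm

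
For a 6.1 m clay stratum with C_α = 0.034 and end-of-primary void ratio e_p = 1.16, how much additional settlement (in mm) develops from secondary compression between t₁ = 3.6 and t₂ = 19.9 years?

Secondary compression: S_s = C_α·H/(1+e_p)·log₁₀(t₂/t₁)
S_s = 0.034×6.1/(1+1.16)×log₁₀(19.9/3.6)
    = 0.09602 × 0.7426 = 0.0713 m

S_s ≈ 71.3 mm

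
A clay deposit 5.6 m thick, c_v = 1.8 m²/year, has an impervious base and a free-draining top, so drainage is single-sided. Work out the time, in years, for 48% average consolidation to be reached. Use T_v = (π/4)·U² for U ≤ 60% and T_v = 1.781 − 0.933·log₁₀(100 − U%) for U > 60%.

t ≈ 3.15 years

Drainage path length: H_d = H = 5.6 m (single drainage).
U ≤ 60%: T_v = (π/4)·U² = (π/4)×0.48² = 0.18096.
t = T_v·H_d²/c_v = 0.18096×5.6²/1.8 = 3.153 years.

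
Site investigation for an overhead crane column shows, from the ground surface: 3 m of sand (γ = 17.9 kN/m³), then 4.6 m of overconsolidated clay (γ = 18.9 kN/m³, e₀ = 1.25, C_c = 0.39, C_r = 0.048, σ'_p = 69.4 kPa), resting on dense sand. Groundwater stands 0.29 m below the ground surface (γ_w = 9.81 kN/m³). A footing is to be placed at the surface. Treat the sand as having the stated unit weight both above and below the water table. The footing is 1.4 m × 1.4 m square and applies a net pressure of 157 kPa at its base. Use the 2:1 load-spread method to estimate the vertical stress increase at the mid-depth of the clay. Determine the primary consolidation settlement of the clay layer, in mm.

S_c ≈ 5.69 mm

Mid-depth of clay below the ground surface: z = 3 + 4.6/2 = 5.3 m.
Total vertical stress at mid-clay: σ_v = 17.9×3 + 18.9×2.3 = 97.17 kPa.
Pore pressure: u = 9.81×(5.3 − 0.29) = 49.148 kPa.
Initial effective stress: σ'_0 = σ_v − u = 97.17 − 49.148 = 48.022 kPa.
Stress increase at mid-clay by the 2:1 spreading method:
Δσ = qBL/((B+z)(L+z)) = 157×1.4×1.4/((1.4+5.3)(1.4+5.3)) = 6.855 kPa
Final effective stress: σ'_f = 48.022 + 6.855 = 54.877 kPa.
σ'_f = 54.877 ≤ σ'_p = 69.4 kPa, so the clay remains overconsolidated and only the recompression index applies:
S_c = C_r·H/(1+e₀)·log₁₀(σ'_f/σ'_0) = 0.048×4.6/2.25×log₁₀(54.877/48.022)
    = 0.098131 × 0.05795 = 0.005687 m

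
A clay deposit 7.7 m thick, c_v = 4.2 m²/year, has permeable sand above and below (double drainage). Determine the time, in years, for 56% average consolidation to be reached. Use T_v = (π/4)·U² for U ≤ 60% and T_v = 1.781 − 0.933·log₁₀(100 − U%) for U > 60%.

t ≈ 0.869 years

Drainage path length: H_d = H/2 = 3.85 m (double drainage).
U ≤ 60%: T_v = (π/4)·U² = (π/4)×0.56² = 0.2463.
t = T_v·H_d²/c_v = 0.2463×3.85²/4.2 = 0.8692 years.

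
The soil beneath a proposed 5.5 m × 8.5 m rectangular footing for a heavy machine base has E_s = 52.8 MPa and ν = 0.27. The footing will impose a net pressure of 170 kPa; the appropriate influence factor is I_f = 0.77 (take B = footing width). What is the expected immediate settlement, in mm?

S_e ≈ 12.6 mm

Immediate (elastic) settlement: S_e = q·B·(1−ν²)/E_s · I_f.
E_s = 52.8 MPa = 52800 kPa.
S_e = 170 × 5.5 × (1 − 0.27²) / 52800 × 0.77
    = 170 × 5.5 × 0.9271 / 52800 × 0.77
    = 0.01264 m = 12.64 mm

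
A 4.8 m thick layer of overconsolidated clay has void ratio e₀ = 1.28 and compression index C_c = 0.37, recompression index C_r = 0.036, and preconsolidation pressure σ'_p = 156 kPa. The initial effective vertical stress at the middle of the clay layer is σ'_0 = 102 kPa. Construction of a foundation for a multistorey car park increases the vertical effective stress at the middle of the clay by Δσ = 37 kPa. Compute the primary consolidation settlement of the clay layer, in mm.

Final effective stress: σ'_f = 102 + 37 = 139 kPa.
σ'_f = 139 ≤ σ'_p = 156 kPa, so the clay remains overconsolidated and only the recompression index applies:
S_c = C_r·H/(1+e₀)·log₁₀(σ'_f/σ'_0) = 0.036×4.8/2.28×log₁₀(139/102)
    = 0.075791 × 0.13441 = 0.01019 m

S_c ≈ 10.2 mm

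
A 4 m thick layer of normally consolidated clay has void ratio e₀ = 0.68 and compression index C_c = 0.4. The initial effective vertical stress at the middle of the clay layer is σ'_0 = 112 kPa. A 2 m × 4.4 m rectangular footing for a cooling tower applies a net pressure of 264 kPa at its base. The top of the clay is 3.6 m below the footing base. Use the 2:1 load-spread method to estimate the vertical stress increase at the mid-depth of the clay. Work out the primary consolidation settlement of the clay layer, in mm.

Mid-depth of clay below the footing base: z = 3.6 + 4/2 = 5.6 m.
Stress increase at mid-clay by the 2:1 spreading method:
Δσ = qBL/((B+z)(L+z)) = 264×2×4.4/((2+5.6)(4.4+5.6)) = 30.568 kPa
Final effective stress: σ'_f = σ'_0 + Δσ = 112 + 30.568 = 142.57 kPa.
Normally consolidated clay, so the full stress increment lies on the virgin compression line:
S_c = C_c·H/(1+e₀)·log₁₀(σ'_f/σ'_0) = 0.4×4/(1+0.68)×log₁₀(142.57/112)
    = 0.95238 × 0.10481 = 0.09982 m

S_c ≈ 99.8 mm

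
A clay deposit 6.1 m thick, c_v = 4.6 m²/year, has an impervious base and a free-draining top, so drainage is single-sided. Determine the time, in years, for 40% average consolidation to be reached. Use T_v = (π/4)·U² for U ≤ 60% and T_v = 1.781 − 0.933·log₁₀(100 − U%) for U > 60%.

t ≈ 1.02 years

Drainage path length: H_d = H = 6.1 m (single drainage).
U ≤ 60%: T_v = (π/4)·U² = (π/4)×0.4² = 0.12566.
t = T_v·H_d²/c_v = 0.12566×6.1²/4.6 = 1.016 years.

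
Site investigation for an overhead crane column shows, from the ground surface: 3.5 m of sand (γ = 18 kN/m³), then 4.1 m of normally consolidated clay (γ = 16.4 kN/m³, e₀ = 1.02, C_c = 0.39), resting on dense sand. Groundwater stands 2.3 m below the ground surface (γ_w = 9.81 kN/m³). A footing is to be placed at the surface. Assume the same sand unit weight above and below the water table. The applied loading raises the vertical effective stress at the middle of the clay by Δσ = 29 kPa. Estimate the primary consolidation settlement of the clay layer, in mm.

S_c ≈ 127 mm

Mid-depth of clay below the ground surface: z = 3.5 + 4.1/2 = 5.55 m.
Total vertical stress at mid-clay: σ_v = 18×3.5 + 16.4×2.05 = 96.62 kPa.
Pore pressure: u = 9.81×(5.55 − 2.3) = 31.883 kPa.
Initial effective stress: σ'_0 = σ_v − u = 96.62 − 31.883 = 64.737 kPa.
Final effective stress: σ'_f = σ'_0 + Δσ = 64.737 + 29 = 93.737 kPa.
Normally consolidated clay, so the full stress increment lies on the virgin compression line:
S_c = C_c·H/(1+e₀)·log₁₀(σ'_f/σ'_0) = 0.39×4.1/(1+1.02)×log₁₀(93.737/64.737)
    = 0.79158 × 0.16076 = 0.1273 m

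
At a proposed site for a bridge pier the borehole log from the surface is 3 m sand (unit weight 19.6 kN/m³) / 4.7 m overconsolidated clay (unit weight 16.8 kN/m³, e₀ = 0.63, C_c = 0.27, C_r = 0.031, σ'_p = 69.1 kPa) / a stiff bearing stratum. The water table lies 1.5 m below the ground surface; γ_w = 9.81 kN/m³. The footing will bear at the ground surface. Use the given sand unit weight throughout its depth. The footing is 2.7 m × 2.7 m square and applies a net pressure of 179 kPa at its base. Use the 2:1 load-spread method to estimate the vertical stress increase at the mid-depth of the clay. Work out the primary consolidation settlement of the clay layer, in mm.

S_c ≈ 57.4 mm

Mid-depth of clay below the ground surface: z = 3 + 4.7/2 = 5.35 m.
Total vertical stress at mid-clay: σ_v = 19.6×3 + 16.8×2.35 = 98.28 kPa.
Pore pressure: u = 9.81×(5.35 − 1.5) = 37.769 kPa.
Initial effective stress: σ'_0 = σ_v − u = 98.28 − 37.769 = 60.511 kPa.
Stress increase at mid-clay by the 2:1 spreading method:
Δσ = qBL/((B+z)(L+z)) = 179×2.7×2.7/((2.7+5.35)(2.7+5.35)) = 20.137 kPa
Final effective stress: σ'_f = 60.511 + 20.137 = 80.648 kPa.
σ'_f = 80.648 > σ'_p = 69.1 kPa, so the stress path crosses the preconsolidation pressure — recompression up to σ'_p, then virgin compression beyond:
S_c = H/(1+e₀)·[C_r·log₁₀(σ'_p/σ'_0) + C_c·log₁₀(σ'_f/σ'_p)]
    = 4.7/1.63 × [0.031×log₁₀(69.1/60.511) + 0.27×log₁₀(80.648/69.1)]
    = 2.8834 × [0.001787 + 0.018121] = 0.0574 m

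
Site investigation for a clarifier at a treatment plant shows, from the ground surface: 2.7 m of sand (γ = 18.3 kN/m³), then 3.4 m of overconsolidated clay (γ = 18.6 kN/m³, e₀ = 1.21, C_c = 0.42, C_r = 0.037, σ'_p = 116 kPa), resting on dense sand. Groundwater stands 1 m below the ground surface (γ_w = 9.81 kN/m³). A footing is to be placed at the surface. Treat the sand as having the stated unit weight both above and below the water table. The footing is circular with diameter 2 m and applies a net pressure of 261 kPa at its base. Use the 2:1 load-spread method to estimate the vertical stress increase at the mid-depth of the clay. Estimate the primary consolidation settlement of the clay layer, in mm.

S_c ≈ 10.6 mm

Mid-depth of clay below the ground surface: z = 2.7 + 3.4/2 = 4.4 m.
Total vertical stress at mid-clay: σ_v = 18.3×2.7 + 18.6×1.7 = 81.03 kPa.
Pore pressure: u = 9.81×(4.4 − 1) = 33.354 kPa.
Initial effective stress: σ'_0 = σ_v − u = 81.03 − 33.354 = 47.676 kPa.
Stress increase at mid-clay by the 2:1 spreading method:
Δσ ≈ qD²/(D+z)² = 261×2²/(2+4.4)² = 25.488 kPa
Final effective stress: σ'_f = 47.676 + 25.488 = 73.164 kPa.
σ'_f = 73.164 ≤ σ'_p = 116 kPa, so the clay remains overconsolidated and only the recompression index applies:
S_c = C_r·H/(1+e₀)·log₁₀(σ'_f/σ'_0) = 0.037×3.4/2.21×log₁₀(73.164/47.676)
    = 0.056924 × 0.186 = 0.01059 m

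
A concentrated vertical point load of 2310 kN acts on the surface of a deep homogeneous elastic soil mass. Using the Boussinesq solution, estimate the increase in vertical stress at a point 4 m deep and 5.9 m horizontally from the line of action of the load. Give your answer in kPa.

Δσ_z ≈ 3.84 kPa

Boussinesq vertical stress below a point load on an elastic half-space:
Δσ_z = 3P/(2πz²) · [1 + (r/z)²]^(−5/2)
r/z = 5.9/4 = 1.475; [1+(r/z)²]^(−5/2) = 0.055645.
Δσ_z = 3×2310/(2π×4²) × 0.055645 = 68.934 × 0.055645 = 3.836 kPa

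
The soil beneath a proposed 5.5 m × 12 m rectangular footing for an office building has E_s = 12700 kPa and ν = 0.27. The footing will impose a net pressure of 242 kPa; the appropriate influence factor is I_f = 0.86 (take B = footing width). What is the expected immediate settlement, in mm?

Immediate (elastic) settlement: S_e = q·B·(1−ν²)/E_s · I_f.
S_e = 242 × 5.5 × (1 − 0.27²) / 12700 × 0.86
    = 242 × 5.5 × 0.9271 / 12700 × 0.86
    = 0.08356 m = 83.56 mm

S_e ≈ 83.6 mm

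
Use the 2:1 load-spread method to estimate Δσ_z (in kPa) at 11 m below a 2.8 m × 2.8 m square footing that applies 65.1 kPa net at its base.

Δσ_z ≈ 2.68 kPa

By the 2:1 method the load spreads at 1 horizontal : 2 vertical, so at depth z the loaded area has grown by z in each plan dimension:
Δσ = qBL/((B+z)(L+z)) = 65.1×2.8×2.8/((2.8+11)(2.8+11)) = 2.68 kPa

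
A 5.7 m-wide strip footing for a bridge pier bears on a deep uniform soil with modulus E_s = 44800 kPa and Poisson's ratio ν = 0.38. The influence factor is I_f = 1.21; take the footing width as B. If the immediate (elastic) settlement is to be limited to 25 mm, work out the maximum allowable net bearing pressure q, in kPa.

q ≈ 190 kPa

S_e = q·B·(1−ν²)/E_s · I_f  ⇒  q = S_e·E_s / (B·(1−ν²)·I_f).
q = 0.025 × 44800 / (5.7 × 0.8556 × 1.21) = 189.8 kPa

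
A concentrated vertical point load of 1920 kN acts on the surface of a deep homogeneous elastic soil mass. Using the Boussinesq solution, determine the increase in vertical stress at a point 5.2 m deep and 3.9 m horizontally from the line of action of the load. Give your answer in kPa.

Δσ_z ≈ 11.1 kPa

Boussinesq vertical stress below a point load on an elastic half-space:
Δσ_z = 3P/(2πz²) · [1 + (r/z)²]^(−5/2)
r/z = 3.9/5.2 = 0.75; [1+(r/z)²]^(−5/2) = 0.32768.
Δσ_z = 3×1920/(2π×5.2²) × 0.32768 = 33.903 × 0.32768 = 11.11 kPa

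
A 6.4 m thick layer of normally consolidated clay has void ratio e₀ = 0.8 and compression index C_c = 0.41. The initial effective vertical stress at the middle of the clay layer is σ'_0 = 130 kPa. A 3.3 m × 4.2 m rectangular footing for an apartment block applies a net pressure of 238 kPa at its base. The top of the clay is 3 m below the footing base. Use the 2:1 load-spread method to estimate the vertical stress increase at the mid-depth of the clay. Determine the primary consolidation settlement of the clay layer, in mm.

S_c ≈ 145 mm

Mid-depth of clay below the footing base: z = 3 + 6.4/2 = 6.2 m.
Stress increase at mid-clay by the 2:1 spreading method:
Δσ = qBL/((B+z)(L+z)) = 238×3.3×4.2/((3.3+6.2)(4.2+6.2)) = 33.387 kPa
Final effective stress: σ'_f = σ'_0 + Δσ = 130 + 33.387 = 163.39 kPa.
Normally consolidated clay, so the full stress increment lies on the virgin compression line:
S_c = C_c·H/(1+e₀)·log₁₀(σ'_f/σ'_0) = 0.41×6.4/(1+0.8)×log₁₀(163.39/130)
    = 1.4578 × 0.099282 = 0.1447 m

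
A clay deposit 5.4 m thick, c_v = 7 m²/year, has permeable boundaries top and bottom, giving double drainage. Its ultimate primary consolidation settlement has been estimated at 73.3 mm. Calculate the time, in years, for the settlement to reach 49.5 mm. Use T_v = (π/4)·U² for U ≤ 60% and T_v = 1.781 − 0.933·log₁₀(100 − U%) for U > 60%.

t ≈ 0.386 years

Drainage path length: H_d = H/2 = 2.7 m (double drainage).
U = S(t)/S_ult = 49.5/73.3 = 0.6753.
U > 60%: T_v = 1.781 − 0.933·log₁₀(100 − 67.531) = 0.3708.
t = T_v·H_d²/c_v = 0.3708×2.7²/7 = 0.3862 years.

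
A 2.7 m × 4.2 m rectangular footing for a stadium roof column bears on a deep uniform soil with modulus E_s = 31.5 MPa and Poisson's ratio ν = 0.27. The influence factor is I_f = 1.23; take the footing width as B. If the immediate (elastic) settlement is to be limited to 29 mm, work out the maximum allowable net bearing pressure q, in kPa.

E_s = 31.5 MPa = 31500 kPa.
S_e = q·B·(1−ν²)/E_s · I_f  ⇒  q = S_e·E_s / (B·(1−ν²)·I_f).
q = 0.029 × 31500 / (2.7 × 0.9271 × 1.23) = 296.7 kPa

q ≈ 297 kPa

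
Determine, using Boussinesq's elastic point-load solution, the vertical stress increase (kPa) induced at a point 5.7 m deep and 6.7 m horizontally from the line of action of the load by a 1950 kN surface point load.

Δσ_z ≈ 3.27 kPa

Boussinesq vertical stress below a point load on an elastic half-space:
Δσ_z = 3P/(2πz²) · [1 + (r/z)²]^(−5/2)
r/z = 6.7/5.7 = 1.1754; [1+(r/z)²]^(−5/2) = 0.11424.
Δσ_z = 3×1950/(2π×5.7²) × 0.11424 = 28.657 × 0.11424 = 3.274 kPa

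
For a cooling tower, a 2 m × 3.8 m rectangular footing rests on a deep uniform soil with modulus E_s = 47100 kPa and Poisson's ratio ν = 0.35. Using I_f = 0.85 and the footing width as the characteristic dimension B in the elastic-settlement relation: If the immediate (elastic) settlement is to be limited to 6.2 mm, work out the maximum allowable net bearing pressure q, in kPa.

S_e = q·B·(1−ν²)/E_s · I_f  ⇒  q = S_e·E_s / (B·(1−ν²)·I_f).
q = 0.0062 × 47100 / (2 × 0.8775 × 0.85) = 195.8 kPa

q ≈ 196 kPa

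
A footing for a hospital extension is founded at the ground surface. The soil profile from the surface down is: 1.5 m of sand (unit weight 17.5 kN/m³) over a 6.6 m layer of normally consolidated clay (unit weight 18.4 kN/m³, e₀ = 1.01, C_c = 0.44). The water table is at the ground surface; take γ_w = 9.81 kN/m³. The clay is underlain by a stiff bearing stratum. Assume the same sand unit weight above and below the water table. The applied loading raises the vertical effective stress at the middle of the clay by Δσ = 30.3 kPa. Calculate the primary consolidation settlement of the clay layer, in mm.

Mid-depth of clay below the ground surface: z = 1.5 + 6.6/2 = 4.8 m.
Total vertical stress at mid-clay: σ_v = 17.5×1.5 + 18.4×3.3 = 86.97 kPa.
Pore pressure: u = 9.81×(4.8 − 0) = 47.088 kPa.
Initial effective stress: σ'_0 = σ_v − u = 86.97 − 47.088 = 39.882 kPa.
Final effective stress: σ'_f = σ'_0 + Δσ = 39.882 + 30.3 = 70.182 kPa.
Normally consolidated clay, so the full stress increment lies on the virgin compression line:
S_c = C_c·H/(1+e₀)·log₁₀(σ'_f/σ'_0) = 0.44×6.6/(1+1.01)×log₁₀(70.182/39.882)
    = 1.4448 × 0.24545 = 0.3546 m

S_c ≈ 355 mm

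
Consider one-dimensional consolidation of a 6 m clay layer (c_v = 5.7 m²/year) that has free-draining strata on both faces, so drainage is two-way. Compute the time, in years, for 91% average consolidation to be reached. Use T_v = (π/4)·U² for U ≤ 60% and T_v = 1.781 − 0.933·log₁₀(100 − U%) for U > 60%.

Drainage path length: H_d = H/2 = 3 m (double drainage).
U > 60%: T_v = 1.781 − 0.933·log₁₀(100 − 91) = 0.89069.
t = T_v·H_d²/c_v = 0.89069×3²/5.7 = 1.406 years.

t ≈ 1.41 years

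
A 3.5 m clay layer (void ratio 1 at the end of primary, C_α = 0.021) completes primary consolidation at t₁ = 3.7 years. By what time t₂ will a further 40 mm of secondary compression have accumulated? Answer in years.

S_s = C_α·H/(1+e_p)·log₁₀(t₂/t₁) ⇒ log₁₀(t₂/t₁) = S_s·(1+e_p)/(C_α·H).
log₁₀(t₂/t₁) = 0.04 × (1+1) / (0.021×3.5) = 1.088
t₂ = t₁ × 10^1.088 = 3.7 × 12.26 = 45.36 years

t₂ ≈ 45.4 years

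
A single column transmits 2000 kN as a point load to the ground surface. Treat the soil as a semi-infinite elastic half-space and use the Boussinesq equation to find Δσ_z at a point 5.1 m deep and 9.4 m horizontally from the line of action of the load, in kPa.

Δσ_z ≈ 0.906 kPa

Boussinesq vertical stress below a point load on an elastic half-space:
Δσ_z = 3P/(2πz²) · [1 + (r/z)²]^(−5/2)
r/z = 9.4/5.1 = 1.8431; [1+(r/z)²]^(−5/2) = 0.024664.
Δσ_z = 3×2000/(2π×5.1²) × 0.024664 = 36.714 × 0.024664 = 0.9055 kPa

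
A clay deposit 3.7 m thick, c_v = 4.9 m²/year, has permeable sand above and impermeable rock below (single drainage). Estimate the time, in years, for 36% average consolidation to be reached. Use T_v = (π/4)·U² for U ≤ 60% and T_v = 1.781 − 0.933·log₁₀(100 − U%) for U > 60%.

t ≈ 0.284 years

Drainage path length: H_d = H = 3.7 m (single drainage).
U ≤ 60%: T_v = (π/4)·U² = (π/4)×0.36² = 0.10179.
t = T_v·H_d²/c_v = 0.10179×3.7²/4.9 = 0.2844 years.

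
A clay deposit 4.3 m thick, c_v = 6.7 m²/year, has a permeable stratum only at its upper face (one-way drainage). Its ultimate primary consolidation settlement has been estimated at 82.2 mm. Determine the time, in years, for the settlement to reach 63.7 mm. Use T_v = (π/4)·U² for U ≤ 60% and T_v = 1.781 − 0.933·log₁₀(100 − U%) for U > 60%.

t ≈ 1.43 years

Drainage path length: H_d = H = 4.3 m (single drainage).
U = S(t)/S_ult = 63.7/82.2 = 0.7749.
U > 60%: T_v = 1.781 − 0.933·log₁₀(100 − 77.494) = 0.5193.
t = T_v·H_d²/c_v = 0.5193×4.3²/6.7 = 1.433 years.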